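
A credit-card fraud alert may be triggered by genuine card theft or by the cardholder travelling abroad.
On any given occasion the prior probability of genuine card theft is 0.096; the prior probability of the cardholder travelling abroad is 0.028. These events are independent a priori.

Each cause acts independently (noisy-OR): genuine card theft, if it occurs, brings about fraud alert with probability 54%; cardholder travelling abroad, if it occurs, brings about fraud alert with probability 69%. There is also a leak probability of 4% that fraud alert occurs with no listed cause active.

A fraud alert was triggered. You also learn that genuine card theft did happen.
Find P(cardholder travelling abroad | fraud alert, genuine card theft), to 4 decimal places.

Under noisy-OR, P(fraud alert | causes) = 1 − (1−0.04)·∏(1−qᵢ) over the active causes.
Sum P(fraud alert|·) weighted by the priors over both values of cardholder travelling abroad:
  P(fraud alert | genuine card theft) = 0.5584*0.972 + 0.863104*0.028
        = 0.542765 + 0.024167 = 0.566932
Configurations with cardholder travelling abroad contribute 0.024167, so
  P(cardholder travelling abroad | fraud alert, genuine card theft) = 0.024167 / 0.566932 ≈ 0.0426

P(cardholder travelling abroad | fraud alert, genuine card theft) ≈ 0.0426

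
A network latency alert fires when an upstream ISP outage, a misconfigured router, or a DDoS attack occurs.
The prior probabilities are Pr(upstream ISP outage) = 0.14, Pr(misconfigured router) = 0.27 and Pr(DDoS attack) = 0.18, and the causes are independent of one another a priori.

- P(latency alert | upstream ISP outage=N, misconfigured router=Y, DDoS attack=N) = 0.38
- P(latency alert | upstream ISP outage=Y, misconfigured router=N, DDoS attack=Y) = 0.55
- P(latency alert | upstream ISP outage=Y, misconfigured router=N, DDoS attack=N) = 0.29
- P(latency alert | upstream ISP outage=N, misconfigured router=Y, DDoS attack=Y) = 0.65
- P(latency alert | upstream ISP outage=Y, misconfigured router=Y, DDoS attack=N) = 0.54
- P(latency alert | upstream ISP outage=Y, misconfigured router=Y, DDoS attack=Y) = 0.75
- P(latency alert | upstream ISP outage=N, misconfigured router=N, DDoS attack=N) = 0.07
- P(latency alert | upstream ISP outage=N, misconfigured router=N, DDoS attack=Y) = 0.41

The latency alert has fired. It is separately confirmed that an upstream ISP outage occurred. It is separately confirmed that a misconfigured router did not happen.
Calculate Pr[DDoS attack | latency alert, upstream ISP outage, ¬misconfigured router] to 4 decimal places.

Enumerate both values of DDoS attack and weight by the priors:
  P(latency alert | upstream ISP outage, ¬misconfigured router) = 0.29*0.82 + 0.55*0.18
        = 0.237800 + 0.099000 = 0.336800
The terms with DDoS attack present sum to 0.099000, so
  P(DDoS attack | latency alert, upstream ISP outage, ¬misconfigured router) = 0.099000 / 0.336800 ≈ 0.2939

Pr[DDoS attack | latency alert, upstream ISP outage, ¬misconfigured router] ≈ 0.2939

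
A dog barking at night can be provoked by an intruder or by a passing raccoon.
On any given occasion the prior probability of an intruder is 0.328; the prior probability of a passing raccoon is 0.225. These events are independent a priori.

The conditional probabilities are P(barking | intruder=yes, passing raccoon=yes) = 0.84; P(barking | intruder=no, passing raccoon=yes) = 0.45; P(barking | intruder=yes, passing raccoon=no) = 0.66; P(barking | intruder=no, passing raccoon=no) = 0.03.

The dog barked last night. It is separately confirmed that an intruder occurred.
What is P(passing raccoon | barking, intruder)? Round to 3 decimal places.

P(passing raccoon | barking, intruder) ≈ 0.270

Numerator (weight on configurations with passing raccoon): 0.84·0.225 = 0.189000
Normalizer over all consistent configurations: 0.66·0.775 + 0.84·0.225 = 0.700500
P(passing raccoon | barking, intruder) = 0.189000/0.700500 ≈ 0.270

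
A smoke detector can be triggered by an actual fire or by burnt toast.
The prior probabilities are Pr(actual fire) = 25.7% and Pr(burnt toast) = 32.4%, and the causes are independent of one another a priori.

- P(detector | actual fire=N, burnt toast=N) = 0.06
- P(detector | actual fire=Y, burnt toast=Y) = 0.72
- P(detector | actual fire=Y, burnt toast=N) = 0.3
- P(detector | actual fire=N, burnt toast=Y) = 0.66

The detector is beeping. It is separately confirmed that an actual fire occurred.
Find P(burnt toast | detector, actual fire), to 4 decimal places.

P(burnt toast | detector, actual fire) ≈ 0.5349

Numerator (weight on configurations with burnt toast): 0.72×0.324 = 0.233280
The normalizing constant is 0.3×0.676 + 0.72×0.324 = 0.436080
P(burnt toast | detector, actual fire) = 0.233280/0.436080 ≈ 0.5349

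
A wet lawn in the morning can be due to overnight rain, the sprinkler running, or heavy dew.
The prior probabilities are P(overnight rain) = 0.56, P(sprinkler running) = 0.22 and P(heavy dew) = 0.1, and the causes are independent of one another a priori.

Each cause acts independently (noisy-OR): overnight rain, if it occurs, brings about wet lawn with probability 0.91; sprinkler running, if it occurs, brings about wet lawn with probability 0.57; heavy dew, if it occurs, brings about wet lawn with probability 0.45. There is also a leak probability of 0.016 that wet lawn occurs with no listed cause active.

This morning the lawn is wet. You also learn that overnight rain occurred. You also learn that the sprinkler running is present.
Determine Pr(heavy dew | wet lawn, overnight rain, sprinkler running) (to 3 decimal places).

Under noisy-OR, P(wet lawn | causes) = 1 − (1−0.016)·∏(1−qᵢ) over the active causes.
P(wet lawn | overnight rain, sprinkler running) = 0.961919*0.9 + 0.979056*0.1 = 0.865727 + 0.097906 = 0.963633
Restricting to configurations with heavy dew present: 0.979056*0.1 = 0.097906.
P(heavy dew | wet lawn, overnight rain, sprinkler running) = 0.097906 / 0.963633 ≈ 0.102

Pr(heavy dew | wet lawn, overnight rain, sprinkler running) ≈ 0.102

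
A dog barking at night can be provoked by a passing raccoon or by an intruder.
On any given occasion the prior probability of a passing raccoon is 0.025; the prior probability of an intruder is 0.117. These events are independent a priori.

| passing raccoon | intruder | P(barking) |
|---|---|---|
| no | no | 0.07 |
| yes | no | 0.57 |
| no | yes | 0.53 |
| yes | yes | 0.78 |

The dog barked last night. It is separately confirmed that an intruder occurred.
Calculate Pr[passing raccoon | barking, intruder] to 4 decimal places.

Pr[passing raccoon | barking, intruder] ≈ 0.0364

P(barking | intruder) = 0.53·0.975 + 0.78·0.025 = 0.516750 + 0.019500 = 0.536250
Restricting to configurations with passing raccoon present: 0.78·0.025 = 0.019500.
So P(passing raccoon | barking, intruder) = 0.019500/0.536250 ≈ 0.0364.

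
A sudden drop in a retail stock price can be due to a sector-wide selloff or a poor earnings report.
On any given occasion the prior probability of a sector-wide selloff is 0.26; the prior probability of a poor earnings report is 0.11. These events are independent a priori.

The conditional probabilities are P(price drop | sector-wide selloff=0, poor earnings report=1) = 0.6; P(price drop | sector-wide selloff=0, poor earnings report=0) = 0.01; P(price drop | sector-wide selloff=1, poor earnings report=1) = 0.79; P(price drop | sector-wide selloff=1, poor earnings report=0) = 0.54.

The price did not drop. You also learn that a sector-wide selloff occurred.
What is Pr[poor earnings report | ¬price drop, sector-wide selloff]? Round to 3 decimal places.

Pr[poor earnings report | ¬price drop, sector-wide selloff] ≈ 0.053

Sum P(¬price drop|·) weighted by the priors over both values of poor earnings report:
  P(¬price drop | sector-wide selloff) = 0.46·0.89 + 0.21·0.11
        = 0.409400 + 0.023100 = 0.432500
Configurations with poor earnings report contribute 0.023100, so
  P(poor earnings report | ¬price drop, sector-wide selloff) = 0.023100 / 0.432500 ≈ 0.053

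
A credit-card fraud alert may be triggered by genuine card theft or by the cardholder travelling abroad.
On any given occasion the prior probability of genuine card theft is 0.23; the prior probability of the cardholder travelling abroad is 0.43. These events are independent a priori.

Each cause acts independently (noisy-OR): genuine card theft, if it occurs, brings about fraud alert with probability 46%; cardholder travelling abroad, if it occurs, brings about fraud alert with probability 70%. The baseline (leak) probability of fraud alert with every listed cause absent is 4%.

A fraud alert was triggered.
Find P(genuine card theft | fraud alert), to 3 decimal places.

Under noisy-OR, P(fraud alert | causes) = 1 − (1−0.04)·∏(1−qᵢ) over the active causes.
Enumerate the 4 (genuine card theft, cardholder travelling abroad) configurations and weight by the priors:
  P(fraud alert) = 0.04×0.77×0.57 + 0.712×0.77×0.43 + 0.4816×0.23×0.57 + 0.84448×0.23×0.43
        = 0.017556 + 0.235743 + 0.063138 + 0.083519 = 0.399956
The terms with genuine card theft present sum to 0.146657, so
  P(genuine card theft | fraud alert) = 0.146657 / 0.399956 ≈ 0.367

P(genuine card theft | fraud alert) ≈ 0.367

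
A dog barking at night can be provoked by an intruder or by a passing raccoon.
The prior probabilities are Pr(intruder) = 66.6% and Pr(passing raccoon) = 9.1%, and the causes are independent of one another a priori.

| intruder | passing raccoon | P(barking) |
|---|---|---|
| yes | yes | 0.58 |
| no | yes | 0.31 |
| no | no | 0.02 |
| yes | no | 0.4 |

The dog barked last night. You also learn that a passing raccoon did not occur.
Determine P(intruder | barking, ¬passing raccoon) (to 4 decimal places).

P(barking | ¬passing raccoon) = 0.02×0.334 + 0.4×0.666 = 0.006680 + 0.266400 = 0.273080
Restricting to configurations with intruder present: 0.4×0.666 = 0.266400.
So P(intruder | barking, ¬passing raccoon) = 0.266400/0.273080 ≈ 0.9755.

P(intruder | barking, ¬passing raccoon) ≈ 0.9755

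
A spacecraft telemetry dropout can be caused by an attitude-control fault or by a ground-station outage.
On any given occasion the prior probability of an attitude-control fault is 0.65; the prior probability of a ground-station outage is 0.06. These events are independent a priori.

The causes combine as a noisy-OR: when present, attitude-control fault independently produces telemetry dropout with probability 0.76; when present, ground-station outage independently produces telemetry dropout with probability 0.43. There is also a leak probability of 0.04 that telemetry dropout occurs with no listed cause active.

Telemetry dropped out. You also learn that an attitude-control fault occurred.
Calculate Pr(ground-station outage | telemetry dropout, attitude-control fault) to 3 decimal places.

Under noisy-OR, P(telemetry dropout | causes) = 1 − (1−0.04)·∏(1−qᵢ) over the active causes.
P(telemetry dropout | attitude-control fault) = 0.7696*0.94 + 0.868672*0.06 = 0.723424 + 0.052120 = 0.775544
The ground-station outage-present share is 0.868672*0.06 = 0.052120.
P(ground-station outage | telemetry dropout, attitude-control fault) = 0.052120 / 0.775544 ≈ 0.067

Pr(ground-station outage | telemetry dropout, attitude-control fault) ≈ 0.067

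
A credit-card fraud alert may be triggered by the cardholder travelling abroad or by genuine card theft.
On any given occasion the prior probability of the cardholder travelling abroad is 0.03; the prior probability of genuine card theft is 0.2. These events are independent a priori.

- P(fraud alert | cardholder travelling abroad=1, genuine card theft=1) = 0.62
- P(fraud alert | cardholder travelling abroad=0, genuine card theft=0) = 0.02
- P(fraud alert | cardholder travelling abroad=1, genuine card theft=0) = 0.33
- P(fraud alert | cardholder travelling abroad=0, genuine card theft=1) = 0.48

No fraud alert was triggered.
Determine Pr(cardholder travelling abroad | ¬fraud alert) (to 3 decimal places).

By total probability over the 4 (cardholder travelling abroad, genuine card theft) configurations:
  P(¬fraud alert) = 0.98·0.97·0.8 + 0.52·0.97·0.2 + 0.67·0.03·0.8 + 0.38·0.03·0.2
        = 0.760480 + 0.100880 + 0.016080 + 0.002280 = 0.879720
The terms with cardholder travelling abroad present sum to 0.018360, so
  P(cardholder travelling abroad | ¬fraud alert) = 0.018360 / 0.879720 ≈ 0.021

Pr(cardholder travelling abroad | ¬fraud alert) ≈ 0.021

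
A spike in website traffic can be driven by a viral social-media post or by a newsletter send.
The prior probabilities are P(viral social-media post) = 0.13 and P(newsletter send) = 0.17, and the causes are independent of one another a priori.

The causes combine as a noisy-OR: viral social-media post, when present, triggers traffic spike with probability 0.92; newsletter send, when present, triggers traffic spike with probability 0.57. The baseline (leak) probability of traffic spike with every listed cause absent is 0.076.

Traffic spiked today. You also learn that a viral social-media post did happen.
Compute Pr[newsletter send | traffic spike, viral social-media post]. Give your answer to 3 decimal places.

Pr[newsletter send | traffic spike, viral social-media post] ≈ 0.176

Under noisy-OR, P(traffic spike | causes) = 1 − (1−0.076)·∏(1−qᵢ) over the active causes.
Sum P(traffic spike|·) weighted by the priors over both values of newsletter send:
  P(traffic spike | viral social-media post) = 0.92608×0.83 + 0.968214×0.17
        = 0.768646 + 0.164596 = 0.933242
Configurations with newsletter send contribute 0.164596, so
  P(newsletter send | traffic spike, viral social-media post) = 0.164596 / 0.933242 ≈ 0.176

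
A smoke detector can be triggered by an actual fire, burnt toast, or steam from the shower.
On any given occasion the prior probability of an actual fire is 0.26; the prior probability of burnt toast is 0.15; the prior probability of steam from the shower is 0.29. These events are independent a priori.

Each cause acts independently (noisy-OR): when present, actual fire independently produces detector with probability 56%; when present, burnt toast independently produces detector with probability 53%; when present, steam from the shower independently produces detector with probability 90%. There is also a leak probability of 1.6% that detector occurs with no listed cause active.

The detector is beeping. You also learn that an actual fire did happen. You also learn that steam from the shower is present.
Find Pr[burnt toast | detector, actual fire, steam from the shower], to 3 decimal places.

Pr[burnt toast | detector, actual fire, steam from the shower] ≈ 0.153

Under noisy-OR, P(detector | causes) = 1 − (1−0.016)·∏(1−qᵢ) over the active causes.
P(detector | actual fire, steam from the shower) = 0.956704·0.85 + 0.979651·0.15 = 0.813198 + 0.146948 = 0.960146
The burnt toast-present share is 0.979651·0.15 = 0.146948.
P(burnt toast | detector, actual fire, steam from the shower) = 0.146948 / 0.960146 ≈ 0.153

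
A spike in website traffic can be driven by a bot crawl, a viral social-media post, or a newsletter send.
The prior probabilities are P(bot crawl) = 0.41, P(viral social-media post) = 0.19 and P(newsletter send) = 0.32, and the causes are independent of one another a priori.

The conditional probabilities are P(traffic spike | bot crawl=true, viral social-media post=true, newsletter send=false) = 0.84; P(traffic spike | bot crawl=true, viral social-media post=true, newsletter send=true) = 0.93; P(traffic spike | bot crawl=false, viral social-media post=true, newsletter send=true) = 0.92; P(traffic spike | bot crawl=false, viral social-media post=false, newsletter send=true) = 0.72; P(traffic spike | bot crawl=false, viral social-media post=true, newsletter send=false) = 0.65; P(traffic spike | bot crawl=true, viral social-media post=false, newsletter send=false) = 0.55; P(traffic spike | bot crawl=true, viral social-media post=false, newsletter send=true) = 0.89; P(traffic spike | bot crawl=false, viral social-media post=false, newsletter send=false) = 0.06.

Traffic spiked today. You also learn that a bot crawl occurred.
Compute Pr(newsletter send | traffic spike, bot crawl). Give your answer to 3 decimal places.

Pr(newsletter send | traffic spike, bot crawl) ≈ 0.411

P(traffic spike | bot crawl) = 0.55·0.81·0.68 + 0.89·0.81·0.32 + 0.84·0.19·0.68 + 0.93·0.19·0.32 = 0.302940 + 0.230688 + 0.108528 + 0.056544 = 0.698700
Of this, 0.287232 comes from 0.230688 + 0.056544 (the newsletter send=true cases).
P(newsletter send | traffic spike, bot crawl) = 0.287232 / 0.698700 ≈ 0.411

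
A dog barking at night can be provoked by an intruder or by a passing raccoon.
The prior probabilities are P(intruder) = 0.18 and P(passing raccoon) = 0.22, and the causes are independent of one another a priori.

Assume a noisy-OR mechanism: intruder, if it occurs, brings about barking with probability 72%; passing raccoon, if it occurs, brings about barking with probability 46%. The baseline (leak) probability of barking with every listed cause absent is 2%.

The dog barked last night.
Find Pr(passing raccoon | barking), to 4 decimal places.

Pr(passing raccoon | barking) ≈ 0.5086

Under noisy-OR, P(barking | causes) = 1 − (1−0.02)·∏(1−qᵢ) over the active causes.
Sum P(barking|·) weighted by the priors over the 4 (intruder, passing raccoon) configurations:
  P(barking) = 0.02×0.82×0.78 + 0.4708×0.82×0.22 + 0.7256×0.18×0.78 + 0.851824×0.18×0.22
        = 0.012792 + 0.084932 + 0.101874 + 0.033732 = 0.233330
Keeping only the passing raccoon-present terms gives 0.118664, so
  P(passing raccoon | barking) = 0.118664 / 0.233330 ≈ 0.5086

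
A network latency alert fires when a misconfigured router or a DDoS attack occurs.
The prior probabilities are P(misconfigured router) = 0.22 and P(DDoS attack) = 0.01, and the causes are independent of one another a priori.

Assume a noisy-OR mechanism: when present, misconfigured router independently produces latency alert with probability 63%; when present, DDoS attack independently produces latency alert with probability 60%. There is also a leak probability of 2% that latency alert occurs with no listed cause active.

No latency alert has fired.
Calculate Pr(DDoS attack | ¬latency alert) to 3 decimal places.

Pr(DDoS attack | ¬latency alert) ≈ 0.004

Under noisy-OR, P(latency alert | causes) = 1 − (1−0.02)·∏(1−qᵢ) over the active causes.
By total probability over the 4 (misconfigured router, DDoS attack) configurations:
  P(¬latency alert) = 0.98·0.78·0.99 + 0.392·0.78·0.01 + 0.3626·0.22·0.99 + 0.14504·0.22·0.01
        = 0.756756 + 0.003058 + 0.078974 + 0.000319 = 0.839107
Keeping only the DDoS attack-present terms gives 0.003377, so
  P(DDoS attack | ¬latency alert) = 0.003377 / 0.839107 ≈ 0.004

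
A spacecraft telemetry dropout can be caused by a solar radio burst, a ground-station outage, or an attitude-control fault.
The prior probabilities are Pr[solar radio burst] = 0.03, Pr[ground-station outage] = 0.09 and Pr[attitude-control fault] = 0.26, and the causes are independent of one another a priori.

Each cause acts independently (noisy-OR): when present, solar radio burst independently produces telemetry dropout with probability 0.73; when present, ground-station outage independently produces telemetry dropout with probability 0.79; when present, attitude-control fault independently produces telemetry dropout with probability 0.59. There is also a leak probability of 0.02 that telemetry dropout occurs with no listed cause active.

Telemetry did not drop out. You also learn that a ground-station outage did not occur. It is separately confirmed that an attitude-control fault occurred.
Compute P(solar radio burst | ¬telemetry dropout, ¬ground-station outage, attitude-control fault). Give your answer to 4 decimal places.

P(solar radio burst | ¬telemetry dropout, ¬ground-station outage, attitude-control fault) ≈ 0.0083

Under noisy-OR, P(telemetry dropout | causes) = 1 − (1−0.02)·∏(1−qᵢ) over the active causes.
By total probability over both values of solar radio burst:
  P(¬telemetry dropout | ¬ground-station outage, attitude-control fault) = 0.4018·0.97 + 0.108486·0.03
        = 0.389746 + 0.003255 = 0.393001
Keeping only the solar radio burst-present terms gives 0.003255, so
  P(solar radio burst | ¬telemetry dropout, ¬ground-station outage, attitude-control fault) = 0.003255 / 0.393001 ≈ 0.0083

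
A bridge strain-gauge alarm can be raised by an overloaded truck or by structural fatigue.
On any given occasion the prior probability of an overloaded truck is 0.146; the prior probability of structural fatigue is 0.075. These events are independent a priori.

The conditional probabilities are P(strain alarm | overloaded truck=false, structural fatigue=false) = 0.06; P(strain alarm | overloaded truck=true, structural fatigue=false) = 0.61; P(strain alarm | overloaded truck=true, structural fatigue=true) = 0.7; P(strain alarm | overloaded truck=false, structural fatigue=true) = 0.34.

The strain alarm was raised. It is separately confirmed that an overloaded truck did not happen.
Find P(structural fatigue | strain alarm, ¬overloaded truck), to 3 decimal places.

Enumerate both values of structural fatigue and weight by the priors:
  P(strain alarm | ¬overloaded truck) = 0.06*0.925 + 0.34*0.075
        = 0.055500 + 0.025500 = 0.081000
Keeping only the structural fatigue-present terms gives 0.025500, so
  P(structural fatigue | strain alarm, ¬overloaded truck) = 0.025500 / 0.081000 ≈ 0.315

P(structural fatigue | strain alarm, ¬overloaded truck) ≈ 0.315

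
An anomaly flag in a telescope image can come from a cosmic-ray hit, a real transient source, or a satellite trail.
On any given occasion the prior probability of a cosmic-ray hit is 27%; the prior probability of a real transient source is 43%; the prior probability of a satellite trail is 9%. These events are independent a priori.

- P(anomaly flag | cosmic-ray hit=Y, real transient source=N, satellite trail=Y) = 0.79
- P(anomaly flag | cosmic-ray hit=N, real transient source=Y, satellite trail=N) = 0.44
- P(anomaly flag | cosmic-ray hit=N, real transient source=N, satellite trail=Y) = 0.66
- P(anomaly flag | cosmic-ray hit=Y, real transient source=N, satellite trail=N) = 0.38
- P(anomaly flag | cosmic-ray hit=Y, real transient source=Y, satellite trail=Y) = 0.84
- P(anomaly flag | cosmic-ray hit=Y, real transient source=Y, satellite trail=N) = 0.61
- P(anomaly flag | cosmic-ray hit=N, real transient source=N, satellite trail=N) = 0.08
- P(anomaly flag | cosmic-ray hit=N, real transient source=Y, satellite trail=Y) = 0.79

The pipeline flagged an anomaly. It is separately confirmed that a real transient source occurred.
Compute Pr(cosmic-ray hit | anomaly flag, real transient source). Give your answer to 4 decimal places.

Pr(cosmic-ray hit | anomaly flag, real transient source) ≈ 0.3310

P(anomaly flag | real transient source) = 0.44·0.73·0.91 + 0.79·0.73·0.09 + 0.61·0.27·0.91 + 0.84·0.27·0.09 = 0.292292 + 0.051903 + 0.149877 + 0.020412 = 0.514484
Of this, 0.170289 comes from 0.149877 + 0.020412 (the cosmic-ray hit=true cases).
P(cosmic-ray hit | anomaly flag, real transient source) = 0.170289 / 0.514484 ≈ 0.3310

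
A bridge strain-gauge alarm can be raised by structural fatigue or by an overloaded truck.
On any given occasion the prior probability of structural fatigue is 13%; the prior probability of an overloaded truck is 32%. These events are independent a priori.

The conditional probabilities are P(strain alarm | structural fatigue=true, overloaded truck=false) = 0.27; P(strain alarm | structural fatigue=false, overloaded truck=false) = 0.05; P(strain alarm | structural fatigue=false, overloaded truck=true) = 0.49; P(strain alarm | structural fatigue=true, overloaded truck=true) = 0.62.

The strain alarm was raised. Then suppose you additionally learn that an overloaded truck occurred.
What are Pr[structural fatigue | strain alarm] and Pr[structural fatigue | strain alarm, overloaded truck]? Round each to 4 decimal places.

Pr[structural fatigue | strain alarm] ≈ 0.2303; Pr[structural fatigue | strain alarm, overloaded truck] ≈ 0.1590

Numerator (weight on configurations with structural fatigue): 0.023868 + 0.025792 = 0.049660
Normalizer over all consistent configurations: 0.05·0.87·0.68 + 0.49·0.87·0.32 + 0.27·0.13·0.68 + 0.62·0.13·0.32 = 0.215656
Posterior = 0.049660 / 0.215656 ≈ 0.2303

Now condition on the additional information:
For the numerator, keep only structural fatigue=true terms: 0.62×0.13 = 0.080600
Normalizer over all consistent configurations: 0.49×0.87 + 0.62×0.13 = 0.506900
Posterior = 0.080600 / 0.506900 ≈ 0.1590
Conditioning on overloaded truck lowers the posterior on structural fatigue: the classic explaining-away effect in a common-effect structure.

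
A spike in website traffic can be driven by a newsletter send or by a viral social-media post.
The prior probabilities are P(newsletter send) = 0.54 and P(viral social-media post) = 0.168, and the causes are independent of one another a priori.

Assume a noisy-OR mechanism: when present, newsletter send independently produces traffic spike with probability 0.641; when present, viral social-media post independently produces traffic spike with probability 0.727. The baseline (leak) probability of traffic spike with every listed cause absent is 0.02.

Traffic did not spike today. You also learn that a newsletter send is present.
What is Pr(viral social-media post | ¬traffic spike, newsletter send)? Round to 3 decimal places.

Under noisy-OR, P(traffic spike | causes) = 1 − (1−0.02)·∏(1−qᵢ) over the active causes.
By total probability over both values of viral social-media post:
  P(¬traffic spike | newsletter send) = 0.35182*0.832 + 0.096047*0.168
        = 0.292714 + 0.016136 = 0.308850
Keeping only the viral social-media post-present terms gives 0.016136, so
  P(viral social-media post | ¬traffic spike, newsletter send) = 0.016136 / 0.308850 ≈ 0.052

Pr(viral social-media post | ¬traffic spike, newsletter send) ≈ 0.052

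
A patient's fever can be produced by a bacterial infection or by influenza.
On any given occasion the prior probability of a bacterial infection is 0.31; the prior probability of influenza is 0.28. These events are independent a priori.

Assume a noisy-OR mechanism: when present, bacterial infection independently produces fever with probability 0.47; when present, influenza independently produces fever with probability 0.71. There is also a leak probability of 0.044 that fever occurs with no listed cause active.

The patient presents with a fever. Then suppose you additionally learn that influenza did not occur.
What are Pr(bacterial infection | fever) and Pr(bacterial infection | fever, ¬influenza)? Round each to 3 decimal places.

Under noisy-OR, P(fever | causes) = 1 − (1−0.044)·∏(1−qᵢ) over the active causes.
By total probability over the 4 (bacterial infection, influenza) configurations:
  P(fever) = 0.044*0.69*0.72 + 0.72276*0.69*0.28 + 0.49332*0.31*0.72 + 0.853063*0.31*0.28
        = 0.021859 + 0.139637 + 0.110109 + 0.074046 = 0.345651
The terms with bacterial infection present sum to 0.184155, so
  P(bacterial infection | fever) = 0.184155 / 0.345651 ≈ 0.533

Now also conditioning on influenza≠true:
By total probability over both values of bacterial infection:
  P(fever | ¬influenza) = 0.044*0.69 + 0.49332*0.31
        = 0.030360 + 0.152929 = 0.183289
The terms with bacterial infection present sum to 0.152929, so
  P(bacterial infection | fever, ¬influenza) = 0.152929 / 0.183289 ≈ 0.834
Ruling out influenza raises the posterior on bacterial infection — the flip side of explaining away.

Pr(bacterial infection | fever) ≈ 0.533; Pr(bacterial infection | fever, ¬influenza) ≈ 0.834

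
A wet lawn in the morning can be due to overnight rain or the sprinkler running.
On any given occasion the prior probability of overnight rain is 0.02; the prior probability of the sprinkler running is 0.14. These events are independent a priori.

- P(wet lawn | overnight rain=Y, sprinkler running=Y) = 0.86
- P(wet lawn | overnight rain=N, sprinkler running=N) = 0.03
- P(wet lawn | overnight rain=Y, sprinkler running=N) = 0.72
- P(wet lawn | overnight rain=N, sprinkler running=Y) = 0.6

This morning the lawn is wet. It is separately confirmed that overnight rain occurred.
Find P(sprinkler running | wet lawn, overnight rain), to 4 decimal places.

P(wet lawn | overnight rain) = 0.72×0.86 + 0.86×0.14 = 0.619200 + 0.120400 = 0.739600
Restricting to configurations with sprinkler running present: 0.86×0.14 = 0.120400.
Hence the posterior is 0.120400/0.739600 ≈ 0.1628.

P(sprinkler running | wet lawn, overnight rain) ≈ 0.1628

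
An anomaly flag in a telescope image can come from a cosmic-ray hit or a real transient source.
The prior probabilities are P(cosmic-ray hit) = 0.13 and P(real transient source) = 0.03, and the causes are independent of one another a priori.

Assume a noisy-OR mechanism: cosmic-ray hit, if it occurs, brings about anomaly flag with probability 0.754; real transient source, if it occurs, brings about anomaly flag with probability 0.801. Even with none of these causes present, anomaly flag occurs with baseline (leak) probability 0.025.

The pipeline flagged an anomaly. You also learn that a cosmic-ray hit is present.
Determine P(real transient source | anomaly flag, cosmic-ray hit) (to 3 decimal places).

P(real transient source | anomaly flag, cosmic-ray hit) ≈ 0.037

Under noisy-OR, P(anomaly flag | causes) = 1 − (1−0.025)·∏(1−qᵢ) over the active causes.
Sum P(anomaly flag|·) weighted by the priors over both values of real transient source:
  P(anomaly flag | cosmic-ray hit) = 0.76015*0.97 + 0.95227*0.03
        = 0.737345 + 0.028568 = 0.765913
The terms with real transient source present sum to 0.028568, so
  P(real transient source | anomaly flag, cosmic-ray hit) = 0.028568 / 0.765913 ≈ 0.037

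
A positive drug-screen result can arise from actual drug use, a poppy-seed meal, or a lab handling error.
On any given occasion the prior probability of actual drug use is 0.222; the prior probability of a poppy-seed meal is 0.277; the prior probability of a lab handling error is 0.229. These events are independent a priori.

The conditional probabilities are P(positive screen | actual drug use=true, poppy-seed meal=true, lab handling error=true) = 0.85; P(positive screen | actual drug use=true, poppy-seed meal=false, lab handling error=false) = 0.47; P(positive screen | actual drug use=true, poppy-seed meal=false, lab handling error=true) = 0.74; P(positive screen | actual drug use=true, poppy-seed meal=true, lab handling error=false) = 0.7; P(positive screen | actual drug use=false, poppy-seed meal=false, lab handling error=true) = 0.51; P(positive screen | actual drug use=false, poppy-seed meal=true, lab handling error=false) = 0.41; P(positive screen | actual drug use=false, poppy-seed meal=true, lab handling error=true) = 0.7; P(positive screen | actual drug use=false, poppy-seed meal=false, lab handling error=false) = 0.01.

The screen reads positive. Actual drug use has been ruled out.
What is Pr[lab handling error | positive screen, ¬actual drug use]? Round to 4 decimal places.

Pr[lab handling error | positive screen, ¬actual drug use] ≈ 0.5804

P(positive screen | ¬actual drug use) = 0.01*0.723*0.771 + 0.51*0.723*0.229 + 0.41*0.277*0.771 + 0.7*0.277*0.229 = 0.005574 + 0.084439 + 0.087562 + 0.044403 = 0.221978
The lab handling error-present share is 0.084439 + 0.044403 = 0.128842.
P(lab handling error | positive screen, ¬actual drug use) = 0.128842 / 0.221978 ≈ 0.5804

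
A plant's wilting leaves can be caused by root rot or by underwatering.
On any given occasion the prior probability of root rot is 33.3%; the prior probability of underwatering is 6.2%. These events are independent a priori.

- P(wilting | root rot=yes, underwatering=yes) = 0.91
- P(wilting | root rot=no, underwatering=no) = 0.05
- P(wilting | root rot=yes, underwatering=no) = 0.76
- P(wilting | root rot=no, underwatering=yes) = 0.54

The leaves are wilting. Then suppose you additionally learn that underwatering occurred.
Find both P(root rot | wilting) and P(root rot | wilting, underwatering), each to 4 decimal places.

P(root rot | wilting) ≈ 0.8269; P(root rot | wilting, underwatering) ≈ 0.4569

P(wilting) = 0.05·0.667·0.938 + 0.54·0.667·0.062 + 0.76·0.333·0.938 + 0.91·0.333·0.062 = 0.031282 + 0.022331 + 0.237389 + 0.018788 = 0.309790
The root rot-present share is 0.237389 + 0.018788 = 0.256177.
Hence the posterior is 0.256177/0.309790 ≈ 0.8269.

Now also conditioning on underwatering=true:
For the numerator, keep only root rot=true terms: 0.91·0.333 = 0.303030
Normalizer over all consistent configurations: 0.54·0.667 + 0.91·0.333 = 0.663210
Posterior = 0.303030 / 0.663210 ≈ 0.4569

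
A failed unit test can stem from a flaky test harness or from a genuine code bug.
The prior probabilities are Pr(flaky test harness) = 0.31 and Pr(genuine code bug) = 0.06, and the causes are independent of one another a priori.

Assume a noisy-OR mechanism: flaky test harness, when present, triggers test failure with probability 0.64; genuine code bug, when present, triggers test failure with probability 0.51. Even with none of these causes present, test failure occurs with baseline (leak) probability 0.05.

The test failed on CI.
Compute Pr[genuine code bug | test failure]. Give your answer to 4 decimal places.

Pr[genuine code bug | test failure] ≈ 0.1437

Under noisy-OR, P(test failure | causes) = 1 − (1−0.05)·∏(1−qᵢ) over the active causes.
Enumerate the 4 (flaky test harness, genuine code bug) configurations and weight by the priors:
  P(test failure) = 0.05·0.69·0.94 + 0.5345·0.69·0.06 + 0.658·0.31·0.94 + 0.83242·0.31·0.06
        = 0.032430 + 0.022128 + 0.191741 + 0.015483 = 0.261782
The terms with genuine code bug present sum to 0.037611, so
  P(genuine code bug | test failure) = 0.037611 / 0.261782 ≈ 0.1437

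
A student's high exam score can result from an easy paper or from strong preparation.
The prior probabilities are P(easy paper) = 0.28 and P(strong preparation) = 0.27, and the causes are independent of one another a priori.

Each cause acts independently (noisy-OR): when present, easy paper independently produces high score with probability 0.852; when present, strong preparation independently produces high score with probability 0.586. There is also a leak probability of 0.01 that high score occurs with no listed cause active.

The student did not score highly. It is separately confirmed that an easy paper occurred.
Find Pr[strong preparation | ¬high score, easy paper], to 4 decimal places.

Pr[strong preparation | ¬high score, easy paper] ≈ 0.1328

Under noisy-OR, P(high score | causes) = 1 − (1−0.01)·∏(1−qᵢ) over the active causes.
Numerator (weight on configurations with strong preparation): 0.060659×0.27 = 0.016378
Denominator P(¬high score | easy paper): 0.14652×0.73 + 0.060659×0.27 = 0.123338
Posterior = 0.016378 / 0.123338 ≈ 0.1328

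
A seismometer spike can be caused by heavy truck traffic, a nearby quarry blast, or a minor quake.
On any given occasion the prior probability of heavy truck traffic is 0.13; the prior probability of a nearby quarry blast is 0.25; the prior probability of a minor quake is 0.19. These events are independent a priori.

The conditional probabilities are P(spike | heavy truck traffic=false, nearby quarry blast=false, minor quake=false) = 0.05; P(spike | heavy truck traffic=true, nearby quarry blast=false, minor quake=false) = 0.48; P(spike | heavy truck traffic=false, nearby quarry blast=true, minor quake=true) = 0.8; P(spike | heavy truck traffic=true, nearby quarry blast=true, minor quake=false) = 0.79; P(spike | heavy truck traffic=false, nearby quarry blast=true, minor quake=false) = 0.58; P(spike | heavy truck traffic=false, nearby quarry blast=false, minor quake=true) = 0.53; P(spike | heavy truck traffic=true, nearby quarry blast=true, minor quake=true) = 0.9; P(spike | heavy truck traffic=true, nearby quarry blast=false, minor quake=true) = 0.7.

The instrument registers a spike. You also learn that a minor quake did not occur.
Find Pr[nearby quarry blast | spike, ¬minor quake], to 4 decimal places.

Pr[nearby quarry blast | spike, ¬minor quake] ≈ 0.6565

P(spike | ¬minor quake) = 0.05·0.87·0.75 + 0.58·0.87·0.25 + 0.48·0.13·0.75 + 0.79·0.13·0.25 = 0.032625 + 0.126150 + 0.046800 + 0.025675 = 0.231250
The nearby quarry blast-present share is 0.126150 + 0.025675 = 0.151825.
So P(nearby quarry blast | spike, ¬minor quake) = 0.151825/0.231250 ≈ 0.6565.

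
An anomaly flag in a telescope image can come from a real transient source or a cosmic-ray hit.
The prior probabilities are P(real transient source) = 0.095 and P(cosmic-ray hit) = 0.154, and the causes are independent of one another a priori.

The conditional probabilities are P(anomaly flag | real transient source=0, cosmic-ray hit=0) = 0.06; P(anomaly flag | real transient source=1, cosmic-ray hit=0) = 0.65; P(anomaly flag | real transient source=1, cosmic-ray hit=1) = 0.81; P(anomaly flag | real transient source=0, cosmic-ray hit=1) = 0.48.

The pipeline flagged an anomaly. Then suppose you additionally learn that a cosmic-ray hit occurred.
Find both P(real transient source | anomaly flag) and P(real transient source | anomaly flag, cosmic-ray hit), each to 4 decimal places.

Weight on real transient source=true, given the evidence: 0.052241 + 0.011850 = 0.064091
Denominator P(anomaly flag): 0.06×0.905×0.846 + 0.48×0.905×0.154 + 0.65×0.095×0.846 + 0.81×0.095×0.154 = 0.176927
Posterior = 0.064091 / 0.176927 ≈ 0.3622

With the extra evidence:
Weight on real transient source=true, given the evidence: 0.81×0.095 = 0.076950
Normalizer over all consistent configurations: 0.48×0.905 + 0.81×0.095 = 0.511350
P(real transient source | anomaly flag, cosmic-ray hit) = 0.076950/0.511350 ≈ 0.1505
This is intercausal reasoning (explaining away): once cosmic-ray hit accounts for the anomaly flag, real transient source becomes less likely.

P(real transient source | anomaly flag) ≈ 0.3622; P(real transient source | anomaly flag, cosmic-ray hit) ≈ 0.1505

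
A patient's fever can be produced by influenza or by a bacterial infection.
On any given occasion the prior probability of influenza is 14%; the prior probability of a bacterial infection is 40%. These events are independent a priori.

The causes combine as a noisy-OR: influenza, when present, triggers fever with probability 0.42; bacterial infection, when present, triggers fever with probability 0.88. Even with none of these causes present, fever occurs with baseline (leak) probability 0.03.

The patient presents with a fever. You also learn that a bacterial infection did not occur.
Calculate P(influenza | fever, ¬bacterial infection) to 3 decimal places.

P(influenza | fever, ¬bacterial infection) ≈ 0.704

Under noisy-OR, P(fever | causes) = 1 − (1−0.03)·∏(1−qᵢ) over the active causes.
P(fever | ¬bacterial infection) = 0.03·0.86 + 0.4374·0.14 = 0.025800 + 0.061236 = 0.087036
The influenza-present share is 0.4374·0.14 = 0.061236.
P(influenza | fever, ¬bacterial infection) = 0.061236 / 0.087036 ≈ 0.704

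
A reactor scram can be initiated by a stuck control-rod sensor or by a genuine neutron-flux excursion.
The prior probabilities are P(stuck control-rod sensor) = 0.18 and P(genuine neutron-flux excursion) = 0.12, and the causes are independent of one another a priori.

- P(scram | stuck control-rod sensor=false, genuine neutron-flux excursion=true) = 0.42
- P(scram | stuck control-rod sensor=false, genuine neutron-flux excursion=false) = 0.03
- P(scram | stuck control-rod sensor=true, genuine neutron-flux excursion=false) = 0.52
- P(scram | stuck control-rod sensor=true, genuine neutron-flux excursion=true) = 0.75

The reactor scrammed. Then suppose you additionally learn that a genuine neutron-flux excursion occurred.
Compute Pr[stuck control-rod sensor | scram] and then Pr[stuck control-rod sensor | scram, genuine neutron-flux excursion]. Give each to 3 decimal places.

Enumerate the 4 (stuck control-rod sensor, genuine neutron-flux excursion) configurations and weight by the priors:
  P(scram) = 0.03·0.82·0.88 + 0.42·0.82·0.12 + 0.52·0.18·0.88 + 0.75·0.18·0.12
        = 0.021648 + 0.041328 + 0.082368 + 0.016200 = 0.161544
Configurations with stuck control-rod sensor contribute 0.098568, so
  P(stuck control-rod sensor | scram) = 0.098568 / 0.161544 ≈ 0.610

Now condition on the additional information:
P(scram | genuine neutron-flux excursion) = 0.42*0.82 + 0.75*0.18 = 0.344400 + 0.135000 = 0.479400
Restricting to configurations with stuck control-rod sensor present: 0.75*0.18 = 0.135000.
Hence the posterior is 0.135000/0.479400 ≈ 0.282.

Pr[stuck control-rod sensor | scram] ≈ 0.610; Pr[stuck control-rod sensor | scram, genuine neutron-flux excursion] ≈ 0.282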